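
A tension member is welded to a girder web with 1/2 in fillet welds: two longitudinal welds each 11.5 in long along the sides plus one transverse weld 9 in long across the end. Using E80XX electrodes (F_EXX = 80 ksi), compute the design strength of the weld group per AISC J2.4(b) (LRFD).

t_e = 0.707 × 0.5 = 0.3535 in.
R_nwl = 0.6 × 80 × 0.3535 × 23 = 390.3 kip (longitudinal, 2 welds).
R_nwt = 0.6 × 80 × 0.3535 × 9 = 152.7 kip (transverse, base value).
(i) R_nwl + R_nwt = 543 kip; (ii) 0.85 R_nwl + 1.5 R_nwt = 560.8 kip.
R_n = max = 560.8 kip [governs: (ii)]; φR_n = 420.6 kip.

φR_n ≈ 421 kip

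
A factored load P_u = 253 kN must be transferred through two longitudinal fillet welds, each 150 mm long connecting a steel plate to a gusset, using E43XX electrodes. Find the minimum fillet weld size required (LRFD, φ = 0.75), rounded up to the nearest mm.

w = 7 mm

E43XX → F_EXX = 430 MPa.
Total weld length L = 300 mm.
Required throat t_e = P_u / (φ × 0.6 F_EXX × L) = 253 / (0.75 × 0.6 × 430 × 300 × 10⁻³) = 4.358 mm.
Required leg w = t_e / 0.707 = 6.165 mm → use 7 mm.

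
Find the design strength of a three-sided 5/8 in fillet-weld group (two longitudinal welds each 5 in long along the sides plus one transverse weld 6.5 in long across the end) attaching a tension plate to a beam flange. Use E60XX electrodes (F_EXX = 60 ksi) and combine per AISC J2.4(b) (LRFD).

φR_n ≈ 218 kips

t_e = 0.707 × 0.625 = 0.4419 in.
R_nwl = 0.6 × 60 × 0.4419 × 10 = 159.1 kips (longitudinal, 2 welds).
R_nwt = 0.6 × 60 × 0.4419 × 6.5 = 103.4 kips (transverse, base value).
(i) R_nwl + R_nwt = 262.5 kips; (ii) 0.85 R_nwl + 1.5 R_nwt = 290.3 kips.
R_n = max = 290.3 kips [governs: (ii)]; φR_n = 217.7 kips.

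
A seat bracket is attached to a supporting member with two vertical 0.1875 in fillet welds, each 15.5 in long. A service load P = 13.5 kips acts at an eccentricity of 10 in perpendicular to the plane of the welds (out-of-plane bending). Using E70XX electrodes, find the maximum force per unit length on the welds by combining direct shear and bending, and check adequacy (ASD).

E70XX → F_EXX = 70 ksi.
L_w = 2 × 15.5 = 31 in; section modulus (unit throat) S = 2 × L²/6 = 80.08 in².
Direct shear f_v = P/L_w = 13.5/31 = 0.4355 kip/in.
Moment M = P × e = 13.5 × 10 = 135 kip·in; bending f_b = M/S = 1.686 kip/in.
f_max = √(f_v² + f_b²) = √(0.4355² + 1.686²) = 1.741 kip/in.
r_n/Ω = (1/2.0) × 0.6 × 70 × (0.707 × 0.1875) = 2.784 kip/in → adequate.

f_max ≈ 1.74 kip/in; adequate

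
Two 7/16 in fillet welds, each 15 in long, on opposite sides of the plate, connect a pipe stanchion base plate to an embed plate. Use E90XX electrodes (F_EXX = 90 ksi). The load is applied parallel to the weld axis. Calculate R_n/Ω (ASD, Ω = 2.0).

R_n/Ω ≈ 251 kip

Effective throat t_e = 0.707 × 0.4375 = 0.3093 in.
Total length L = 30 in; A_we = 0.3093 × 30 = 9.279 in².
F_nw = 0.6 F_EXX = 0.6 × 90 = 54 ksi.
R_n = 54 × 9.279 = 501.1 kip; R_n/Ω = 501.1/2.0 = 250.5 kip.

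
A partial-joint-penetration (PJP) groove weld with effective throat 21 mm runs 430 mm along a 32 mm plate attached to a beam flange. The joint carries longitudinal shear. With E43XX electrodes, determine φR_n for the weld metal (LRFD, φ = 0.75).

E43XX → F_EXX = 430 MPa.
Effective throat (given) t_e = 21 mm.
A_we = 21 × 430 = 9030 mm².
F_nw = 0.6 F_EXX = 258 MPa.
φR_n = 0.75 × 258 × 9030 × 10⁻³ = 1747 kN.

φR_n ≈ 1750 kN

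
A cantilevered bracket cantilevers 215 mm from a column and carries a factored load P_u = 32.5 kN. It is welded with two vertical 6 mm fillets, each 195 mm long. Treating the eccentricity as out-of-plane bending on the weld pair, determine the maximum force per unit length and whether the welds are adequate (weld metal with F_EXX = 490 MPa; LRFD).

f_max ≈ 558 N/mm; adequate

L_w = 2 × 195 = 390 mm; section modulus (unit throat) S = 2 × L²/6 = 12680 mm².
Direct shear f_v = P/L_w = 32.5×10³/390 = 83.33 N/mm.
Moment M = P × e = 32.5×10³ × 215 = 6987500 N·mm; bending f_b = M/S = 551.3 N/mm.
f_max = √(f_v² + f_b²) = √(83.33² + 551.3²) = 557.5 N/mm.
φr_n = 0.75 × 0.6 × 490 × (0.707 × 6) = 935.4 N/mm → adequate.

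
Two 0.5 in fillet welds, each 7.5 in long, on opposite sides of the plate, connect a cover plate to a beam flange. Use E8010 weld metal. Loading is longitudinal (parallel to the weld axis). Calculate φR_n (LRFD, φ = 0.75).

E80XX → F_EXX = 80 ksi.
Effective throat t_e = 0.707 × 0.5 = 0.3535 in.
Total length L = 15 in; A_we = 0.3535 × 15 = 5.302 in².
F_nw = 0.6 F_EXX = 0.6 × 80 = 48 ksi.
φR_n = 0.75 × 48 × 5.302 = 190.9 kip.

φR_n ≈ 191 kip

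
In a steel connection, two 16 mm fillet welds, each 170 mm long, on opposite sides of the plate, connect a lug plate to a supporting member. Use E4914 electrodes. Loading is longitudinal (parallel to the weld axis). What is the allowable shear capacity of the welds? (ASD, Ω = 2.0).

E49XX → F_EXX = 490 MPa.
Effective throat t_e = 0.707 × 16 = 11.31 mm.
Total length L = 340 mm; A_we = 11.31 × 340 = 3846 mm².
F_nw = 0.6 F_EXX = 0.6 × 490 = 294 MPa.
R_n = 294 × 3846 × 10⁻³ = 1131 kN; R_n/Ω = 1131/2.0 = 565.4 kN.

R_n/Ω ≈ 565 kN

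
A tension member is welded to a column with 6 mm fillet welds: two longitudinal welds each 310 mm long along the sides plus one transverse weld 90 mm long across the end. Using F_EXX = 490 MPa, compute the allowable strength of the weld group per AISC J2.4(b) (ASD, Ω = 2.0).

t_e = 0.707 × 6 = 4.242 mm.
R_nwl = 0.6 × 490 × 4.242 × 620 × 10⁻³ = 773.2 kN (longitudinal, 2 welds).
R_nwt = 0.6 × 490 × 4.242 × 90 × 10⁻³ = 112.2 kN (transverse, base value).
(i) R_nwl + R_nwt = 885.5 kN; (ii) 0.85 R_nwl + 1.5 R_nwt = 825.6 kN.
R_n = max = 885.5 kN [governs: (i)]; R_n/Ω = 442.7 kN.

R_n/Ω ≈ 443 kN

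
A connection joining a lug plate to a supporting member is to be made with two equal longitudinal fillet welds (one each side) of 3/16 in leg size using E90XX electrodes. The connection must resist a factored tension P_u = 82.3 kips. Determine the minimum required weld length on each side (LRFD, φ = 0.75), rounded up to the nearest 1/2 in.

E90XX → F_EXX = 90 ksi.
Throat t_e = 0.707 × 0.1875 = 0.1326 in.
φr_n = 0.75 × 0.6 × 90 × 0.1326 = 5.369 kips/in.
L_req = P_u / φr_n = 82.3 / 5.369 = 15.33 in total.
Per side: 15.33 / 2 = 7.665 in.
Round up → use L = 8 in on each side.

L = 8 in on each side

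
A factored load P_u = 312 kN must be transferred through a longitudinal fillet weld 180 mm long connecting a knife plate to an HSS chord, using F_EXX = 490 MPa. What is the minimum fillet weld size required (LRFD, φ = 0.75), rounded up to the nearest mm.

Total weld length L = 180 mm.
Required throat t_e = P_u / (φ × 0.6 F_EXX × L) = 312 / (0.75 × 0.6 × 490 × 180 × 10⁻³) = 7.861 mm.
Required leg w = t_e / 0.707 = 11.12 mm → use 12 mm.

w = 12 mm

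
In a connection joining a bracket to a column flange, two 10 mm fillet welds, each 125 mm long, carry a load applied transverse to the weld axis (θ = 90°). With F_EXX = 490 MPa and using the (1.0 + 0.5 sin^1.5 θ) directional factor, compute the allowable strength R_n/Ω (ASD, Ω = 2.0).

t_e = 0.707 × 10 = 7.07 mm; A_we = 7.07 × 250 = 1767 mm².
Directional factor: 1.0 + 0.5 sin^1.5(90°) = 1.5.
F_nw = 0.6 × 490 × 1.5 = 441 MPa.
R_n/Ω = (441 × 1767) / 2.0 × 10⁻³ = 389.7 kN.

R_n/Ω ≈ 390 kN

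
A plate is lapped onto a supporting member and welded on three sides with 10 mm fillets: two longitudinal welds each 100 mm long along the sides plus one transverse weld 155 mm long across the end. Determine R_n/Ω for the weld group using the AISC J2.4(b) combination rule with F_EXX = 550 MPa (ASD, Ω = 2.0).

R_n/Ω ≈ 470 kN

t_e = 0.707 × 10 = 7.07 mm.
R_nwl = 0.6 × 550 × 7.07 × 200 × 10⁻³ = 466.6 kN (longitudinal, 2 welds).
R_nwt = 0.6 × 550 × 7.07 × 155 × 10⁻³ = 361.6 kN (transverse, base value).
(i) R_nwl + R_nwt = 828.3 kN; (ii) 0.85 R_nwl + 1.5 R_nwt = 939.1 kN.
R_n = max = 939.1 kN [governs: (ii)]; R_n/Ω = 469.5 kN.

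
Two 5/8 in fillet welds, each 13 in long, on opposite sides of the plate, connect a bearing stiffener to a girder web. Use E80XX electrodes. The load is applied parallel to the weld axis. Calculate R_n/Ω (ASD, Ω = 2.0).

E80XX → F_EXX = 80 ksi.
Effective throat t_e = 0.707 × 0.625 = 0.4419 in.
Total length L = 26 in; A_we = 0.4419 × 26 = 11.49 in².
F_nw = 0.6 F_EXX = 0.6 × 80 = 48 ksi.
R_n = 48 × 11.49 = 551.5 kips; R_n/Ω = 551.5/2.0 = 275.7 kips.

R_n/Ω ≈ 276 kips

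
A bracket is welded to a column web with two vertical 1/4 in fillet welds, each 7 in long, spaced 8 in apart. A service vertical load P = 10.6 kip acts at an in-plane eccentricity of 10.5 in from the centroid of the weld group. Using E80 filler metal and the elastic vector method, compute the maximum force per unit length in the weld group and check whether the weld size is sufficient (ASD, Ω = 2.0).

f_max ≈ 2.72 kip/in; adequate

E80XX → F_EXX = 80 ksi.
Total weld length L_w = 14 in. Treat welds as unit-width lines.
Polar moment about centroid: J = 2[d³/12 + d(b/2)²] = 2[7³/12 + 7×4²] = 281.2 in³.
Direct shear f_v = P/L_w = 10.6 / 14 = 0.7571 kip/in (vertical).
Torsion M = P·e = 10.6 × 10.5 = 111.3 kip·in.
Critical point at (x, y) = (4, 3.5) from centroid. f_tx = M·y/J = 1.385 kip/in; f_ty = M·x/J = 1.583 kip/in.
Resultant f_max = √[f_tx² + (f_v + f_ty)²] = √[1.385² + (0.7571 + 1.583)²] = 2.72 kip/in.
Capacity per unit length: r_n/Ω = (1/2.0) × 0.6 × 80 × (0.707 × 0.25) = 4.242 kip/in.
2.72 ≤ 4.242 → adequate.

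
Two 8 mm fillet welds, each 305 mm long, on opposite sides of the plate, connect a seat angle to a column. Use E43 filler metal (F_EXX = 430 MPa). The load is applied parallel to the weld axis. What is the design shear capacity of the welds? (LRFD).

φR_n ≈ 668 kN

Effective throat t_e = 0.707 × 8 = 5.656 mm.
Total length L = 610 mm; A_we = 5.656 × 610 = 3450 mm².
F_nw = 0.6 F_EXX = 0.6 × 430 = 258 MPa.
φR_n = 0.75 × 258 × 3450 × 10⁻³ = 667.6 kN.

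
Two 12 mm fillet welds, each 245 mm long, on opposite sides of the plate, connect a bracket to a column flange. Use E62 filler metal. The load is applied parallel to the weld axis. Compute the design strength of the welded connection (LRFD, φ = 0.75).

φR_n ≈ 1160 kN

E62XX → F_EXX = 620 MPa.
Effective throat t_e = 0.707 × 12 = 8.484 mm.
Total length L = 490 mm; A_we = 8.484 × 490 = 4157 mm².
F_nw = 0.6 F_EXX = 0.6 × 620 = 372 MPa.
φR_n = 0.75 × 372 × 4157 × 10⁻³ = 1160 kN.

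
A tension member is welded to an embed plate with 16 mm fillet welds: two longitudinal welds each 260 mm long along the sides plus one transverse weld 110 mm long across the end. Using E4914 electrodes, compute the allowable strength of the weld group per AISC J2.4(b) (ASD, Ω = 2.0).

R_n/Ω ≈ 1050 kN

E49XX → F_EXX = 490 MPa.
t_e = 0.707 × 16 = 11.31 mm.
R_nwl = 0.6 × 490 × 11.31 × 520 × 10⁻³ = 1729 kN (longitudinal, 2 welds).
R_nwt = 0.6 × 490 × 11.31 × 110 × 10⁻³ = 365.8 kN (transverse, base value).
(i) R_nwl + R_nwt = 2095 kN; (ii) 0.85 R_nwl + 1.5 R_nwt = 2019 kN.
R_n = max = 2095 kN [governs: (i)]; R_n/Ω = 1048 kN.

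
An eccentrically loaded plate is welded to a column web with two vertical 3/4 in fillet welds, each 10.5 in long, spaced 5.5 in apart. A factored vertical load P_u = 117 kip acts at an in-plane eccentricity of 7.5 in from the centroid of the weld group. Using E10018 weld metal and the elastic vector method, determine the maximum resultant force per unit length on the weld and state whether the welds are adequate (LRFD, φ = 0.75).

E100XX → F_EXX = 100 ksi.
Total weld length L_w = 21 in. Treat welds as unit-width lines.
Polar moment about centroid: J = 2[d³/12 + d(b/2)²] = 2[10.5³/12 + 10.5×2.75²] = 351.8 in³.
Direct shear f_v = P/L_w = 117 / 21 = 5.571 kip/in (vertical).
Torsion M = P·e = 117 × 7.5 = 877.5 kip·in.
Critical point at (x, y) = (2.75, 5.25) from centroid. f_tx = M·y/J = 13.1 kip/in; f_ty = M·x/J = 6.86 kip/in.
Resultant f_max = √[f_tx² + (f_v + f_ty)²] = √[13.1² + (5.571 + 6.86)²] = 18.06 kip/in.
Capacity per unit length: φr_n = 0.75 × 0.6 × 100 × (0.707 × 0.75) = 23.86 kip/in.
18.06 ≤ 23.86 → adequate.

f_max ≈ 18.1 kip/in; adequate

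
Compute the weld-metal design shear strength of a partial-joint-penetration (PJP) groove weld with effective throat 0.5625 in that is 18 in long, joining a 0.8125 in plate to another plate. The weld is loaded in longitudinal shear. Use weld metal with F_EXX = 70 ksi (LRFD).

Effective throat (given) t_e = 0.5625 in.
A_we = 0.5625 × 18 = 10.12 in².
F_nw = 0.6 F_EXX = 42 ksi.
φR_n = 0.75 × 42 × 10.12 = 318.9 kips.

φR_n ≈ 319 kips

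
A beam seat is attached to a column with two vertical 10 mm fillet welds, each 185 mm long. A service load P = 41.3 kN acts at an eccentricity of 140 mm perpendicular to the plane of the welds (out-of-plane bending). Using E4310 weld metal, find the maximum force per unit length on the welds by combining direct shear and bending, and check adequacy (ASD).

E43XX → F_EXX = 430 MPa.
L_w = 2 × 185 = 370 mm; section modulus (unit throat) S = 2 × L²/6 = 11410 mm².
Direct shear f_v = P/L_w = 41.3×10³/370 = 111.6 N/mm.
Moment M = P × e = 41.3×10³ × 140 = 5782000 N·mm; bending f_b = M/S = 506.8 N/mm.
f_max = √(f_v² + f_b²) = √(111.6² + 506.8²) = 519 N/mm.
r_n/Ω = (1/2.0) × 0.6 × 430 × (0.707 × 10) = 912 N/mm → adequate.

f_max ≈ 519 N/mm; adequate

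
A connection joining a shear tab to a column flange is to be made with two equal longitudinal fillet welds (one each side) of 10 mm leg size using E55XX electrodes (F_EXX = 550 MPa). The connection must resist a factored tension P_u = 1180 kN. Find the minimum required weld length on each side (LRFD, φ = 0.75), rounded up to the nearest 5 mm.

Throat t_e = 0.707 × 10 = 7.07 mm.
φr_n = 0.75 × 0.6 × 550 × 7.07 × 10⁻³ = 1.75 kN/mm.
L_req = P_u / φr_n = 1180 / 1.75 = 674.4 mm total.
Per side: 674.4 / 2 = 337.2 mm.
Round up → use L = 340 mm on each side.

L = 340 mm on each side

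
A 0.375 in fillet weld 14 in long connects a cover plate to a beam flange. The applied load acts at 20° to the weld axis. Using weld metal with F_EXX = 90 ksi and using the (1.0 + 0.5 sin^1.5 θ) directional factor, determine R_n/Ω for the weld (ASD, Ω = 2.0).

R_n/Ω ≈ 110 kip

t_e = 0.707 × 0.375 = 0.2651 in; A_we = 0.2651 × 14 = 3.712 in².
Directional factor: 1.0 + 0.5 sin^1.5(20°) = 1.1.
F_nw = 0.6 × 90 × 1.1 = 59.4 ksi.
R_n/Ω = (59.4 × 3.712) / 2.0 = 110.2 kip.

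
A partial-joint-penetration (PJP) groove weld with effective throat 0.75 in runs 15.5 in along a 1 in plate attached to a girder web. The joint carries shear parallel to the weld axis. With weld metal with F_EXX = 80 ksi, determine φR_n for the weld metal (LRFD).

φR_n ≈ 418 kips

Effective throat (given) t_e = 0.75 in.
A_we = 0.75 × 15.5 = 11.62 in².
F_nw = 0.6 F_EXX = 48 ksi.
φR_n = 0.75 × 48 × 11.62 = 418.5 kips.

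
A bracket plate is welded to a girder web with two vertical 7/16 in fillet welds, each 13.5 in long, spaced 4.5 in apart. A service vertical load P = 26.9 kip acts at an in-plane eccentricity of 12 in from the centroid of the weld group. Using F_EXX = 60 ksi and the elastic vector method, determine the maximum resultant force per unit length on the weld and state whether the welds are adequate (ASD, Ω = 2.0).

Total weld length L_w = 27 in. Treat welds as unit-width lines.
Polar moment about centroid: J = 2[d³/12 + d(b/2)²] = 2[13.5³/12 + 13.5×2.25²] = 546.8 in³.
Direct shear f_v = P/L_w = 26.9 / 27 = 0.9963 kip/in (vertical).
Torsion M = P·e = 26.9 × 12 = 322.8 kip·in.
Critical point at (x, y) = (2.25, 6.75) from centroid. f_tx = M·y/J = 3.985 kip/in; f_ty = M·x/J = 1.328 kip/in.
Resultant f_max = √[f_tx² + (f_v + f_ty)²] = √[3.985² + (0.9963 + 1.328)²] = 4.614 kip/in.
Capacity per unit length: r_n/Ω = (1/2.0) × 0.6 × 60 × (0.707 × 0.4375) = 5.568 kip/in.
4.614 ≤ 5.568 → adequate.

f_max ≈ 4.61 kip/in; adequate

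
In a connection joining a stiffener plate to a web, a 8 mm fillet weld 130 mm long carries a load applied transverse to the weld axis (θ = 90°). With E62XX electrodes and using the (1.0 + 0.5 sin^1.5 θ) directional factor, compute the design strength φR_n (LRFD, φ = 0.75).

E62XX → F_EXX = 620 MPa.
t_e = 0.707 × 8 = 5.656 mm; A_we = 5.656 × 130 = 735.3 mm².
Directional factor: 1.0 + 0.5 sin^1.5(90°) = 1.5.
F_nw = 0.6 × 620 × 1.5 = 558 MPa.
φR_n = 0.75 × 558 × 735.3 × 10⁻³ = 307.7 kN.

φR_n ≈ 308 kN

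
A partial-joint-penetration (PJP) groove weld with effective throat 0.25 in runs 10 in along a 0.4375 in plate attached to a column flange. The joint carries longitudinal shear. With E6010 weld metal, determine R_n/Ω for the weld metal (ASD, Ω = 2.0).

R_n/Ω ≈ 45 kips

E60XX → F_EXX = 60 ksi.
Effective throat (given) t_e = 0.25 in.
A_we = 0.25 × 10 = 2.5 in².
F_nw = 0.6 F_EXX = 36 ksi.
R_n/Ω = (36 × 2.5) / 2.0 = 45 kips.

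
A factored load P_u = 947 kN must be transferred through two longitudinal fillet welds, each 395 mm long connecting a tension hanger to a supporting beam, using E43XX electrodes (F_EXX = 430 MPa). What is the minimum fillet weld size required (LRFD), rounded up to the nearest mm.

Total weld length L = 790 mm.
Required throat t_e = P_u / (φ × 0.6 F_EXX × L) = 947 / (0.75 × 0.6 × 430 × 790 × 10⁻³) = 6.195 mm.
Required leg w = t_e / 0.707 = 8.762 mm → use 9 mm.

w = 9 mm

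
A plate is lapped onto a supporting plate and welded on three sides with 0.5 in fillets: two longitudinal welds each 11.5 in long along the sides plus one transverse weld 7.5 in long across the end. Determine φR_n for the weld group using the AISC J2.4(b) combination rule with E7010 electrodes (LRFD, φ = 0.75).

φR_n ≈ 343 kips

E70XX → F_EXX = 70 ksi.
t_e = 0.707 × 0.5 = 0.3535 in.
R_nwl = 0.6 × 70 × 0.3535 × 23 = 341.5 kips (longitudinal, 2 welds).
R_nwt = 0.6 × 70 × 0.3535 × 7.5 = 111.4 kips (transverse, base value).
(i) R_nwl + R_nwt = 452.8 kips; (ii) 0.85 R_nwl + 1.5 R_nwt = 457.3 kips.
R_n = max = 457.3 kips [governs: (ii)]; φR_n = 343 kips.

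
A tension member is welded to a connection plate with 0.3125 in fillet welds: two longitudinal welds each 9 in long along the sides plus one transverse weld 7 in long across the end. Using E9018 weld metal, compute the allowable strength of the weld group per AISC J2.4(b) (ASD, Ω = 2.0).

R_n/Ω ≈ 154 kip

E90XX → F_EXX = 90 ksi.
t_e = 0.707 × 0.3125 = 0.2209 in.
R_nwl = 0.6 × 90 × 0.2209 × 18 = 214.8 kip (longitudinal, 2 welds).
R_nwt = 0.6 × 90 × 0.2209 × 7 = 83.51 kip (transverse, base value).
(i) R_nwl + R_nwt = 298.3 kip; (ii) 0.85 R_nwl + 1.5 R_nwt = 307.8 kip.
R_n = max = 307.8 kip [governs: (ii)]; R_n/Ω = 153.9 kip.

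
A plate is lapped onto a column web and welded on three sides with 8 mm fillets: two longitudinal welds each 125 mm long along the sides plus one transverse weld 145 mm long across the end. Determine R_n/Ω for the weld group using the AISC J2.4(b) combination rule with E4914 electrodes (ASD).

E49XX → F_EXX = 490 MPa.
t_e = 0.707 × 8 = 5.656 mm.
R_nwl = 0.6 × 490 × 5.656 × 250 × 10⁻³ = 415.7 kN (longitudinal, 2 welds).
R_nwt = 0.6 × 490 × 5.656 × 145 × 10⁻³ = 241.1 kN (transverse, base value).
(i) R_nwl + R_nwt = 656.8 kN; (ii) 0.85 R_nwl + 1.5 R_nwt = 715 kN.
R_n = max = 715 kN [governs: (ii)]; R_n/Ω = 357.5 kN.

R_n/Ω ≈ 358 kN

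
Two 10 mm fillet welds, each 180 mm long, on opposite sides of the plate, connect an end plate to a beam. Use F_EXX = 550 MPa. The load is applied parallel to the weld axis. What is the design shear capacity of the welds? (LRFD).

φR_n ≈ 630 kN

Effective throat t_e = 0.707 × 10 = 7.07 mm.
Total length L = 360 mm; A_we = 7.07 × 360 = 2545 mm².
F_nw = 0.6 F_EXX = 0.6 × 550 = 330 MPa.
φR_n = 0.75 × 330 × 2545 × 10⁻³ = 629.9 kN.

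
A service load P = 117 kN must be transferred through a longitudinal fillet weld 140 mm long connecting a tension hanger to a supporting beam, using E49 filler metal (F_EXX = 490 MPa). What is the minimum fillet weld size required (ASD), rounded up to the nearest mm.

w = 9 mm

Total weld length L = 140 mm.
Required throat t_e = P × Ω / (0.6 F_EXX × L) = 117 × 2.0 / (0.6 × 490 × 140 × 10⁻³) = 5.685 mm.
Required leg w = t_e / 0.707 = 8.041 mm → use 9 mm.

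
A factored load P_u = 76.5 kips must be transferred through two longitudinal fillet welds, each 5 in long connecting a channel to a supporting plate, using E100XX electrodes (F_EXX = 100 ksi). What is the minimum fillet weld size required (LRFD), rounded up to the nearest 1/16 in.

w = 1/4 in

Total weld length L = 10 in.
Required throat t_e = P_u / (φ × 0.6 F_EXX × L) = 76.5 / (0.75 × 0.6 × 100 × 10) = 0.17 in.
Required leg w = t_e / 0.707 = 0.2405 in → use 1/4 in.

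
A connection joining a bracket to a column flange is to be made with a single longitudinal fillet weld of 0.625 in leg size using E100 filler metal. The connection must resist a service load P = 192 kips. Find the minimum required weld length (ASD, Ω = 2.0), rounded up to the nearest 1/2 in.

L = 14.5 in

E100XX → F_EXX = 100 ksi.
Throat t_e = 0.707 × 0.625 = 0.4419 in.
r_n/Ω = (0.6 × 100 × 0.4419) / 2.0 = 13.26 kip/in.
L_req = P / (r_n/Ω) = 192 / 13.26 = 14.48 in total.
Round up → use L = 14.5 in.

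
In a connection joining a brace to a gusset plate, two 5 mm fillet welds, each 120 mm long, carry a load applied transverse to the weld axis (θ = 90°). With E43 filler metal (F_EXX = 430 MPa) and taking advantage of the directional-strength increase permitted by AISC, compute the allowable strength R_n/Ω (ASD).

R_n/Ω ≈ 164 kN

t_e = 0.707 × 5 = 3.535 mm; A_we = 3.535 × 240 = 848.4 mm².
Directional factor: 1.0 + 0.5 sin^1.5(90°) = 1.5.
F_nw = 0.6 × 430 × 1.5 = 387 MPa.
R_n/Ω = (387 × 848.4) / 2.0 × 10⁻³ = 164.2 kN.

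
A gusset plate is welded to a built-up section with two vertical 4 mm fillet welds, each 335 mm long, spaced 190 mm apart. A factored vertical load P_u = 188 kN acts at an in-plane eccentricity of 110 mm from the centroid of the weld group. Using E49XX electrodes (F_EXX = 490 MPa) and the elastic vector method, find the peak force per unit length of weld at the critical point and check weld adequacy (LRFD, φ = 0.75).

f_max ≈ 522 N/mm; adequate

Total weld length L_w = 670 mm. Treat welds as unit-width lines.
Polar moment about centroid: J = 2[d³/12 + d(b/2)²] = 2[335³/12 + 335×95²] = 12310000 mm³.
Direct shear f_v = P/L_w = 188×10³ / 670 = 280.6 N/mm (vertical).
Torsion M = P·e = 188×10³ × 110 = 20680000 N·mm.
Critical point at (x, y) = (95, 167.5) from centroid. f_tx = M·y/J = 281.3 N/mm; f_ty = M·x/J = 159.6 N/mm.
Resultant f_max = √[f_tx² + (f_v + f_ty)²] = √[281.3² + (280.6 + 159.6)²] = 522.4 N/mm.
Capacity per unit length: φr_n = 0.75 × 0.6 × 490 × (0.707 × 4) = 623.6 N/mm.
522.4 ≤ 623.6 → adequate.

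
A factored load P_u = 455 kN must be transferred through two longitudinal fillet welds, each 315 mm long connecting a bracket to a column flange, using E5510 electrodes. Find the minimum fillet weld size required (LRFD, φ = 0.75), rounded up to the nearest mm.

E55XX → F_EXX = 550 MPa.
Total weld length L = 630 mm.
Required throat t_e = P_u / (φ × 0.6 F_EXX × L) = 455 / (0.75 × 0.6 × 550 × 630 × 10⁻³) = 2.918 mm.
Required leg w = t_e / 0.707 = 4.127 mm → use 5 mm.

w = 5 mm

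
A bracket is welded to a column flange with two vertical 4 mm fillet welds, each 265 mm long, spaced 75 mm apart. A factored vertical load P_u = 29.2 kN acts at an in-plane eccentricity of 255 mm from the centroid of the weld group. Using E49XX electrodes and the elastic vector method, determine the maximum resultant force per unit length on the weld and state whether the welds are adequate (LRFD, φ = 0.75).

E49XX → F_EXX = 490 MPa.
Total weld length L_w = 530 mm. Treat welds as unit-width lines.
Polar moment about centroid: J = 2[d³/12 + d(b/2)²] = 2[265³/12 + 265×37.5²] = 3847000 mm³.
Direct shear f_v = P/L_w = 29.2×10³ / 530 = 55.09 N/mm (vertical).
Torsion M = P·e = 29.2×10³ × 255 = 7446000 N·mm.
Critical point at (x, y) = (37.5, 132.5) from centroid. f_tx = M·y/J = 256.5 N/mm; f_ty = M·x/J = 72.58 N/mm.
Resultant f_max = √[f_tx² + (f_v + f_ty)²] = √[256.5² + (55.09 + 72.58)²] = 286.5 N/mm.
Capacity per unit length: φr_n = 0.75 × 0.6 × 490 × (0.707 × 4) = 623.6 N/mm.
286.5 ≤ 623.6 → adequate.

f_max ≈ 286 N/mm; adequate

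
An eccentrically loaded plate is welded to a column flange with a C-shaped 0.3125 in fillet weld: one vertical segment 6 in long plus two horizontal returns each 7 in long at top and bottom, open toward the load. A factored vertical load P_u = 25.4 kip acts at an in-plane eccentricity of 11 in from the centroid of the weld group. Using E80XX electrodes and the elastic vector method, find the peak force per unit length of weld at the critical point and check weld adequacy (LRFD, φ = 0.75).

E80XX → F_EXX = 80 ksi.
Total weld length L_w = 20 in. Treat welds as unit-width lines.
Centroid: x̄ = 2×7×3.5 / 20 = 2.45 in from the vertical weld.
Polar moment about centroid: J = I_x + I_y = [6³/12 + 2×7×3²] + [6×2.45² + 2(7³/12 + 7×1.05²)] = 252.6 in³.
Direct shear f_v = P/L_w = 25.4 / 20 = 1.27 kip/in (vertical).
Torsion M = P·e = 25.4 × 11 = 279.4 kip·in.
Critical point at (x, y) = (4.55, 3) from centroid. f_tx = M·y/J = 3.318 kip/in; f_ty = M·x/J = 5.032 kip/in.
Resultant f_max = √[f_tx² + (f_v + f_ty)²] = √[3.318² + (1.27 + 5.032)²] = 7.122 kip/in.
Capacity per unit length: φr_n = 0.75 × 0.6 × 80 × (0.707 × 0.3125) = 7.954 kip/in.
7.122 ≤ 7.954 → adequate.

f_max ≈ 7.12 kip/in; adequate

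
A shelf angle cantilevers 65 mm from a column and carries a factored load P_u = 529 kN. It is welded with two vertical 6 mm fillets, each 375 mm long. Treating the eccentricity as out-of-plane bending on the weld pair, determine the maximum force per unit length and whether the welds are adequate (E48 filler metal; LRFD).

f_max ≈ 1020 N/mm; NOT adequate

E48XX → F_EXX = 480 MPa.
L_w = 2 × 375 = 750 mm; section modulus (unit throat) S = 2 × L²/6 = 46880 mm².
Direct shear f_v = P/L_w = 529×10³/750 = 705.3 N/mm.
Moment M = P × e = 529×10³ × 65 = 34385000 N·mm; bending f_b = M/S = 733.5 N/mm.
f_max = √(f_v² + f_b²) = √(705.3² + 733.5²) = 1018 N/mm.
φr_n = 0.75 × 0.6 × 480 × (0.707 × 6) = 916.3 N/mm → NOT adequate.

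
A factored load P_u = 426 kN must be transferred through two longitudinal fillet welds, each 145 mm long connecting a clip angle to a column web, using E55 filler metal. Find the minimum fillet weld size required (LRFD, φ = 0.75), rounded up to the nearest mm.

E55XX → F_EXX = 550 MPa.
Total weld length L = 290 mm.
Required throat t_e = P_u / (φ × 0.6 F_EXX × L) = 426 / (0.75 × 0.6 × 550 × 290 × 10⁻³) = 5.935 mm.
Required leg w = t_e / 0.707 = 8.395 mm → use 9 mm.

w = 9 mm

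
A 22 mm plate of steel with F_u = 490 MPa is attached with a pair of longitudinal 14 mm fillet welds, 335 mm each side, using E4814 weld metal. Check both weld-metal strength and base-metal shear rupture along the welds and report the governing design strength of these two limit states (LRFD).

φR_n ≈ 1430 kN (weld metal governs)

E48XX → F_EXX = 480 MPa.
t_e = 0.707 × 14 = 9.898 mm; L = 670 mm.
Weld metal: φR_n = 0.75 × 0.6 × 480 × 9.898 × 670 × 10⁻³ = 1432 kN.
Base metal (shear rupture): φR_n = 0.75 × 0.6 × 490 × 22 × 670 × 10⁻³ = 3250 kN.
Governing: weld metal.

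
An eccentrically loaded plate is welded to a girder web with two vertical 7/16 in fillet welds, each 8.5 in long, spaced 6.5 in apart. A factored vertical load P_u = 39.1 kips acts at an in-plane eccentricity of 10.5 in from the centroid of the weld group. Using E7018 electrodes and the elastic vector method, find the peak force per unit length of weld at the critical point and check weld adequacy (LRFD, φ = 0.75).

E70XX → F_EXX = 70 ksi.
Total weld length L_w = 17 in. Treat welds as unit-width lines.
Polar moment about centroid: J = 2[d³/12 + d(b/2)²] = 2[8.5³/12 + 8.5×3.25²] = 281.9 in³.
Direct shear f_v = P/L_w = 39.1 / 17 = 2.3 kip/in (vertical).
Torsion M = P·e = 39.1 × 10.5 = 410.55 kip·in.
Critical point at (x, y) = (3.25, 4.25) from centroid. f_tx = M·y/J = 6.189 kip/in; f_ty = M·x/J = 4.733 kip/in.
Resultant f_max = √[f_tx² + (f_v + f_ty)²] = √[6.189² + (2.3 + 4.733)²] = 9.368 kip/in.
Capacity per unit length: φr_n = 0.75 × 0.6 × 70 × (0.707 × 0.4375) = 9.743 kip/in.
9.368 ≤ 9.743 → adequate.

f_max ≈ 9.37 kip/in; adequate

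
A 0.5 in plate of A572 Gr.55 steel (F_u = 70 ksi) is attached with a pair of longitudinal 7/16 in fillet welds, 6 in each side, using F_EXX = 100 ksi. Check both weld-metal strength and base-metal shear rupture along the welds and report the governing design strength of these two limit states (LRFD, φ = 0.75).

φR_n ≈ 167 kips (weld metal governs)

t_e = 0.707 × 0.4375 = 0.3093 in; L = 12 in.
Weld metal: φR_n = 0.75 × 0.6 × 100 × 0.3093 × 12 = 167 kips.
Base metal (shear rupture): φR_n = 0.75 × 0.6 × 70 × 0.5 × 12 = 189 kips.
Governing: weld metal.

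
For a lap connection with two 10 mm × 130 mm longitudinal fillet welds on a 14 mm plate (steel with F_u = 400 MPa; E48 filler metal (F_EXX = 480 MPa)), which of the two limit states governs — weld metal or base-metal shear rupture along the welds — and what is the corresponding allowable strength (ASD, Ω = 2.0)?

t_e = 0.707 × 10 = 7.07 mm; L = 260 mm.
Weld metal: R_n/Ω = (1/2.0) × 0.6 × 480 × 7.07 × 260 × 10⁻³ = 264.7 kN.
Base metal (shear rupture): R_n/Ω = (1/2.0) × 0.6 × 400 × 14 × 260 × 10⁻³ = 436.8 kN.
Governing: weld metal.

R_n/Ω ≈ 265 kN (weld metal governs)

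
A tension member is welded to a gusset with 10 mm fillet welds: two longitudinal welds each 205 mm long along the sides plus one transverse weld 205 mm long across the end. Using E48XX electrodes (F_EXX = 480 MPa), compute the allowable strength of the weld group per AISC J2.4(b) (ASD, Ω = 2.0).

R_n/Ω ≈ 668 kN

t_e = 0.707 × 10 = 7.07 mm.
R_nwl = 0.6 × 480 × 7.07 × 410 × 10⁻³ = 834.8 kN (longitudinal, 2 welds).
R_nwt = 0.6 × 480 × 7.07 × 205 × 10⁻³ = 417.4 kN (transverse, base value).
(i) R_nwl + R_nwt = 1252 kN; (ii) 0.85 R_nwl + 1.5 R_nwt = 1336 kN.
R_n = max = 1336 kN [governs: (ii)]; R_n/Ω = 667.9 kN.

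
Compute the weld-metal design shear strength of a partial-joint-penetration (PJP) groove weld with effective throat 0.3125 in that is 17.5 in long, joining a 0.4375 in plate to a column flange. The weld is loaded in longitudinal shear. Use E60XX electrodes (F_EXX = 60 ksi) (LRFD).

Effective throat (given) t_e = 0.3125 in.
A_we = 0.3125 × 17.5 = 5.469 in².
F_nw = 0.6 F_EXX = 36 ksi.
φR_n = 0.75 × 36 × 5.469 = 147.7 kip.

φR_n ≈ 148 kip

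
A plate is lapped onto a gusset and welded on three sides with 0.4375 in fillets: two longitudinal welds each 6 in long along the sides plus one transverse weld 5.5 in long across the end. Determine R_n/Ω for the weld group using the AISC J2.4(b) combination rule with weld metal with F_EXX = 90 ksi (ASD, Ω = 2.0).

t_e = 0.707 × 0.4375 = 0.3093 in.
R_nwl = 0.6 × 90 × 0.3093 × 12 = 200.4 kips (longitudinal, 2 welds).
R_nwt = 0.6 × 90 × 0.3093 × 5.5 = 91.87 kips (transverse, base value).
(i) R_nwl + R_nwt = 292.3 kips; (ii) 0.85 R_nwl + 1.5 R_nwt = 308.2 kips.
R_n = max = 308.2 kips [governs: (ii)]; R_n/Ω = 154.1 kips.

R_n/Ω ≈ 154 kips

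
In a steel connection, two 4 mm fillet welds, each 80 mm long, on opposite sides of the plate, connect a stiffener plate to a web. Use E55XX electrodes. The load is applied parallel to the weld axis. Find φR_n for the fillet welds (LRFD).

E55XX → F_EXX = 550 MPa.
Effective throat t_e = 0.707 × 4 = 2.828 mm.
Total length L = 160 mm; A_we = 2.828 × 160 = 452.5 mm².
F_nw = 0.6 F_EXX = 0.6 × 550 = 330 MPa.
φR_n = 0.75 × 330 × 452.5 × 10⁻³ = 112 kN.

φR_n ≈ 112 kN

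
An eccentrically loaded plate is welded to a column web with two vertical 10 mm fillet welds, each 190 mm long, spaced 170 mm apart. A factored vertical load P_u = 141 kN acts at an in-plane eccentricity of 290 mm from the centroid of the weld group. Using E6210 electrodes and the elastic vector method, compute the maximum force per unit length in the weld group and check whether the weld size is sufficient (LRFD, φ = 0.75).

f_max ≈ 1610 N/mm; adequate

E62XX → F_EXX = 620 MPa.
Total weld length L_w = 380 mm. Treat welds as unit-width lines.
Polar moment about centroid: J = 2[d³/12 + d(b/2)²] = 2[190³/12 + 190×85²] = 3889000 mm³.
Direct shear f_v = P/L_w = 141×10³ / 380 = 371.1 N/mm (vertical).
Torsion M = P·e = 141×10³ × 290 = 40890000 N·mm.
Critical point at (x, y) = (85, 95) from centroid. f_tx = M·y/J = 998.9 N/mm; f_ty = M·x/J = 893.8 N/mm.
Resultant f_max = √[f_tx² + (f_v + f_ty)²] = √[998.9² + (371.1 + 893.8)²] = 1612 N/mm.
Capacity per unit length: φr_n = 0.75 × 0.6 × 620 × (0.707 × 10) = 1973 N/mm.
1612 ≤ 1973 → adequate.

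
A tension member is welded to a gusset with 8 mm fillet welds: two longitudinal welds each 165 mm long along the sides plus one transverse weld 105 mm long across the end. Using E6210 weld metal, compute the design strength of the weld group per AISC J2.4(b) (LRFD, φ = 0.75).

E62XX → F_EXX = 620 MPa.
t_e = 0.707 × 8 = 5.656 mm.
R_nwl = 0.6 × 620 × 5.656 × 330 × 10⁻³ = 694.3 kN (longitudinal, 2 welds).
R_nwt = 0.6 × 620 × 5.656 × 105 × 10⁻³ = 220.9 kN (transverse, base value).
(i) R_nwl + R_nwt = 915.3 kN; (ii) 0.85 R_nwl + 1.5 R_nwt = 921.6 kN.
R_n = max = 921.6 kN [governs: (ii)]; φR_n = 691.2 kN.

φR_n ≈ 691 kN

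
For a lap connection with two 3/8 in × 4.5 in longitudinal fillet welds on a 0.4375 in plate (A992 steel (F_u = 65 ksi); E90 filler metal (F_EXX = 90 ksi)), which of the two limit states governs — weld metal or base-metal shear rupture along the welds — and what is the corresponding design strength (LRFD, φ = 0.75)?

φR_n ≈ 96.6 kip (weld metal governs)

t_e = 0.707 × 0.375 = 0.2651 in; L = 9 in.
Weld metal: φR_n = 0.75 × 0.6 × 90 × 0.2651 × 9 = 96.64 kip.
Base metal (shear rupture): φR_n = 0.75 × 0.6 × 65 × 0.4375 × 9 = 115.2 kip.
Governing: weld metal.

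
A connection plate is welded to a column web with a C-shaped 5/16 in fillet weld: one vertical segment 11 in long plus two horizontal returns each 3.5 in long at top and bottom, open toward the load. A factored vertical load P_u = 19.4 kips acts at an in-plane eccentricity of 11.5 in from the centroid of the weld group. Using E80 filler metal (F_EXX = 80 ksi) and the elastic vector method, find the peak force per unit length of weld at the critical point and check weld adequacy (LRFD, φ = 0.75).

Total weld length L_w = 18 in. Treat welds as unit-width lines.
Centroid: x̄ = 2×3.5×1.75 / 18 = 0.6806 in from the vertical weld.
Polar moment about centroid: J = I_x + I_y = [11³/12 + 2×3.5×5.5²] + [11×0.6806² + 2(3.5³/12 + 3.5×1.069²)] = 342.9 in³.
Direct shear f_v = P/L_w = 19.4 / 18 = 1.078 kip/in (vertical).
Torsion M = P·e = 19.4 × 11.5 = 223.1 kip·in.
Critical point at (x, y) = (2.819, 5.5) from centroid. f_tx = M·y/J = 3.578 kip/in; f_ty = M·x/J = 1.834 kip/in.
Resultant f_max = √[f_tx² + (f_v + f_ty)²] = √[3.578² + (1.078 + 1.834)²] = 4.614 kip/in.
Capacity per unit length: φr_n = 0.75 × 0.6 × 80 × (0.707 × 0.3125) = 7.954 kip/in.
4.614 ≤ 7.954 → adequate.

f_max ≈ 4.61 kip/in; adequate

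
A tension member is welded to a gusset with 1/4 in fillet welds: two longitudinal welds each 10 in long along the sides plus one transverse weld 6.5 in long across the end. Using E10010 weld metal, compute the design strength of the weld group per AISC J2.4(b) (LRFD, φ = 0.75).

E100XX → F_EXX = 100 ksi.
t_e = 0.707 × 0.25 = 0.1767 in.
R_nwl = 0.6 × 100 × 0.1767 × 20 = 212.1 kips (longitudinal, 2 welds).
R_nwt = 0.6 × 100 × 0.1767 × 6.5 = 68.93 kips (transverse, base value).
(i) R_nwl + R_nwt = 281 kips; (ii) 0.85 R_nwl + 1.5 R_nwt = 283.7 kips.
R_n = max = 283.7 kips [governs: (ii)]; φR_n = 212.8 kips.

φR_n ≈ 213 kips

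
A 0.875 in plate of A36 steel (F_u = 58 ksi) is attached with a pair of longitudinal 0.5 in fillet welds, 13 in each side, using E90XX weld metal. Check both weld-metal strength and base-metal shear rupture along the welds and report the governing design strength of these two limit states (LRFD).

φR_n ≈ 372 kip (weld metal governs)

E90XX → F_EXX = 90 ksi.
t_e = 0.707 × 0.5 = 0.3535 in; L = 26 in.
Weld metal: φR_n = 0.75 × 0.6 × 90 × 0.3535 × 26 = 372.2 kip.
Base metal (shear rupture): φR_n = 0.75 × 0.6 × 58 × 0.875 × 26 = 593.8 kip.
Governing: weld metal.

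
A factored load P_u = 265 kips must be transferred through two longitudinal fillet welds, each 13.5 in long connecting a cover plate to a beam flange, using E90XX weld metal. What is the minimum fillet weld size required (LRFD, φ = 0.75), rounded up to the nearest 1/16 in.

w = 3/8 in

E90XX → F_EXX = 90 ksi.
Total weld length L = 27 in.
Required throat t_e = P_u / (φ × 0.6 F_EXX × L) = 265 / (0.75 × 0.6 × 90 × 27) = 0.2423 in.
Required leg w = t_e / 0.707 = 0.3428 in → use 3/8 in.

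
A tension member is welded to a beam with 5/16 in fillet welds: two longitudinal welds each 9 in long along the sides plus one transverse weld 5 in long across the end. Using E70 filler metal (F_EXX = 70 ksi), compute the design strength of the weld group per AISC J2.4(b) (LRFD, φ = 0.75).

t_e = 0.707 × 0.3125 = 0.2209 in.
R_nwl = 0.6 × 70 × 0.2209 × 18 = 167 kips (longitudinal, 2 welds).
R_nwt = 0.6 × 70 × 0.2209 × 5 = 46.4 kips (transverse, base value).
(i) R_nwl + R_nwt = 213.4 kips; (ii) 0.85 R_nwl + 1.5 R_nwt = 211.6 kips.
R_n = max = 213.4 kips [governs: (i)]; φR_n = 160.1 kips.

φR_n ≈ 160 kips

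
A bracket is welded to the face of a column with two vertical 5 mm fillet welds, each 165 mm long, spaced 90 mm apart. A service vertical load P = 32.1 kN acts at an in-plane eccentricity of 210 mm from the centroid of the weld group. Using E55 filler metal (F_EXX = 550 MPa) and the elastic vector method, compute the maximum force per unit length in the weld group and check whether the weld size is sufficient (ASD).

Total weld length L_w = 330 mm. Treat welds as unit-width lines.
Polar moment about centroid: J = 2[d³/12 + d(b/2)²] = 2[165³/12 + 165×45²] = 1417000 mm³.
Direct shear f_v = P/L_w = 32.1×10³ / 330 = 97.27 N/mm (vertical).
Torsion M = P·e = 32.1×10³ × 210 = 6741000 N·mm.
Critical point at (x, y) = (45, 82.5) from centroid. f_tx = M·y/J = 392.5 N/mm; f_ty = M·x/J = 214.1 N/mm.
Resultant f_max = √[f_tx² + (f_v + f_ty)²] = √[392.5² + (97.27 + 214.1)²] = 501 N/mm.
Capacity per unit length: r_n/Ω = (1/2.0) × 0.6 × 550 × (0.707 × 5) = 583.3 N/mm.
501 ≤ 583.3 → adequate.

f_max ≈ 501 N/mm; adequate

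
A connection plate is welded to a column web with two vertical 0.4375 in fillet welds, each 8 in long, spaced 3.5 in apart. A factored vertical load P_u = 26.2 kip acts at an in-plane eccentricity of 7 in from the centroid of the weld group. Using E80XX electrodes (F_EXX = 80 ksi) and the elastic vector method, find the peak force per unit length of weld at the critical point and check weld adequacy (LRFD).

Total weld length L_w = 16 in. Treat welds as unit-width lines.
Polar moment about centroid: J = 2[d³/12 + d(b/2)²] = 2[8³/12 + 8×1.75²] = 134.3 in³.
Direct shear f_v = P/L_w = 26.2 / 16 = 1.637 kip/in (vertical).
Torsion M = P·e = 26.2 × 7 = 183.4 kip·in.
Critical point at (x, y) = (1.75, 4) from centroid. f_tx = M·y/J = 5.461 kip/in; f_ty = M·x/J = 2.389 kip/in.
Resultant f_max = √[f_tx² + (f_v + f_ty)²] = √[5.461² + (1.637 + 2.389)²] = 6.785 kip/in.
Capacity per unit length: φr_n = 0.75 × 0.6 × 80 × (0.707 × 0.4375) = 11.14 kip/in.
6.785 ≤ 11.14 → adequate.

f_max ≈ 6.79 kip/in; adequate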